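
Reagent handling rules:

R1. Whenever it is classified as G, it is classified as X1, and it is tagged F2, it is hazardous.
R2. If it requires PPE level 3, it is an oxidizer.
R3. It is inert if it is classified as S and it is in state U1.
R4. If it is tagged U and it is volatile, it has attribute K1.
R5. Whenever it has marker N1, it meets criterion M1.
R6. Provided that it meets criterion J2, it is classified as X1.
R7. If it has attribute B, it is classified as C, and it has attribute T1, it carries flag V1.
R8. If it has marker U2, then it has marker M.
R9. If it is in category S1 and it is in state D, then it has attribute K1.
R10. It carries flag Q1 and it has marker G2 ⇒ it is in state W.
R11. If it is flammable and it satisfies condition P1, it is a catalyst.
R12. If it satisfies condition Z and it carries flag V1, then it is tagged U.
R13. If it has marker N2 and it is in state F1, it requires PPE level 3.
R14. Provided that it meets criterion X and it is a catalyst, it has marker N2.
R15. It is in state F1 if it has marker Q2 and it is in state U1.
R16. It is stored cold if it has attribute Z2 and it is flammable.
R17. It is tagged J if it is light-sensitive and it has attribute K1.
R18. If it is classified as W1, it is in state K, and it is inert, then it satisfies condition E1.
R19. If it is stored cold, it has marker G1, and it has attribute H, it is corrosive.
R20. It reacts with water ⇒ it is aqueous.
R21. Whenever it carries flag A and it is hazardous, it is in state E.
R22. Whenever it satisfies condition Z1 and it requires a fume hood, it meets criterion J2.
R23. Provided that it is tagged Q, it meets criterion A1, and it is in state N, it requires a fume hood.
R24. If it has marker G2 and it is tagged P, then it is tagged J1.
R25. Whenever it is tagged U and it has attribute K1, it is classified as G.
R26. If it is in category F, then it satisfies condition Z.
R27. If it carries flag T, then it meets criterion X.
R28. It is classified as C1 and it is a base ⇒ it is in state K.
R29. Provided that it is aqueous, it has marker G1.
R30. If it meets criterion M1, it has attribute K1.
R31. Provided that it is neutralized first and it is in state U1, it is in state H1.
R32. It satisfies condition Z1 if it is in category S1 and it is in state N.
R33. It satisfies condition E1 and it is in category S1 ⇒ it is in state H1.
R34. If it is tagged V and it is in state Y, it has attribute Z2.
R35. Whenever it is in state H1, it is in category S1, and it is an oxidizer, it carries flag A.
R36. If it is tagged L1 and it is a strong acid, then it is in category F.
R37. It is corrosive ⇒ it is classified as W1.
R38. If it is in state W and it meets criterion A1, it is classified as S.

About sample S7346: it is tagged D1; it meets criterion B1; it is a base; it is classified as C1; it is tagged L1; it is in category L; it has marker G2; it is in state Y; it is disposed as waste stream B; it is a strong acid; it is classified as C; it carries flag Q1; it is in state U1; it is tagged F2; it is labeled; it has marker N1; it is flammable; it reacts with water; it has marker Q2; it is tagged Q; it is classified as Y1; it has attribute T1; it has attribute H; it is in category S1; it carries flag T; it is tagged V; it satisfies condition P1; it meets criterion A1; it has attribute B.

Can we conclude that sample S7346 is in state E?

Forward chaining from the given facts derives: meets criterion M1, carries flag V1, is in state W, is a catalyst, is in state F1, is aqueous, meets criterion X, is in state K, has marker G1, has attribute K1, has attribute Z2, is in category F, is classified as S, is inert, has marker N2, is stored cold, is corrosive, satisfies condition Z, is classified as W1, is tagged U, requires PPE level 3, satisfies condition E1, is classified as G, is in state H1, is an oxidizer, carries flag A.
The only rule concluding "it is in state E" is R21, which needs "it is hazardous"; that is never established.

No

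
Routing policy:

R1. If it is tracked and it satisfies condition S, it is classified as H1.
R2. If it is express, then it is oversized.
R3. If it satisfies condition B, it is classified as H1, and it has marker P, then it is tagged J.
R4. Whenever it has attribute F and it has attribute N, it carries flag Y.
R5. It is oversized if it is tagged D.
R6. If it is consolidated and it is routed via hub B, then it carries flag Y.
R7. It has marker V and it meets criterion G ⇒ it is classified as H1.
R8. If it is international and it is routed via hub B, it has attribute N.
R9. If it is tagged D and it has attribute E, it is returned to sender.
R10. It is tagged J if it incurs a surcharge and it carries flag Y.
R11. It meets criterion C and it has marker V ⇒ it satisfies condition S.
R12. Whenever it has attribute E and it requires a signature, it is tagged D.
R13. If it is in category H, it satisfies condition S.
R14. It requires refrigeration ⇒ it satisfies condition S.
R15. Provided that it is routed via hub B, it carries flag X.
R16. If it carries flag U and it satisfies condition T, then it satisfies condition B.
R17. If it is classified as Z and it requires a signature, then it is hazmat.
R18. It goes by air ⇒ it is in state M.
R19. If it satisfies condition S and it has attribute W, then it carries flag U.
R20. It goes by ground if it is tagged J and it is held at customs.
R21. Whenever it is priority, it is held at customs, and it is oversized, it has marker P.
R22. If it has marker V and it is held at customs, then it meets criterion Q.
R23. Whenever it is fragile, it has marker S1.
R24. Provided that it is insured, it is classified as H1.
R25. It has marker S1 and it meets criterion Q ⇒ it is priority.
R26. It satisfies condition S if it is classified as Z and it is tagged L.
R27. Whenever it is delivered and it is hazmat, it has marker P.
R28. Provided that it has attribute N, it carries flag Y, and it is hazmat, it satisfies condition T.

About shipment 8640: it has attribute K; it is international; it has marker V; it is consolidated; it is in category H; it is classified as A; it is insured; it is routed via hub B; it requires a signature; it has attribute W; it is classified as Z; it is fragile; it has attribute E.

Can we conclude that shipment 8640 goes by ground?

No

Forward chaining from the given facts derives: carries flag Y, has attribute N, is tagged D, satisfies condition S, carries flag X, is hazmat, carries flag U, has marker S1, is classified as H1, satisfies condition T, is oversized, is returned to sender, satisfies condition B.
The only rule concluding "it goes by ground" is R20, which needs "it is tagged J"; that is never established.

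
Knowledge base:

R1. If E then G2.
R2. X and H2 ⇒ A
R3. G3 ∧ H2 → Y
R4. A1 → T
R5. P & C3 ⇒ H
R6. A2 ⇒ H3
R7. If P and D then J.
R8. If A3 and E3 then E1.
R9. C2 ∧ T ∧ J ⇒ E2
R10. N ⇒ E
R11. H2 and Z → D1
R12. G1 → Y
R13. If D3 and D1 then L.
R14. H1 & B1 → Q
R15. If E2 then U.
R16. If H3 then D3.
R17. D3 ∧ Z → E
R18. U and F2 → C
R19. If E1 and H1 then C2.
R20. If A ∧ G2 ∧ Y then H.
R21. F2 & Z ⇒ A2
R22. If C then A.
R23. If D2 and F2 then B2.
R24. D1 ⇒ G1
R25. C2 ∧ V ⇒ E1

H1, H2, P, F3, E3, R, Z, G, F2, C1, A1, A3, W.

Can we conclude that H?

Forward chaining from the given facts derives: T, E1, D1, C2, A2, G1, H3, Y, D3, E, G2, L.
Rules concluding H: R5 needs C3; R20 needs A — none of these are established.

No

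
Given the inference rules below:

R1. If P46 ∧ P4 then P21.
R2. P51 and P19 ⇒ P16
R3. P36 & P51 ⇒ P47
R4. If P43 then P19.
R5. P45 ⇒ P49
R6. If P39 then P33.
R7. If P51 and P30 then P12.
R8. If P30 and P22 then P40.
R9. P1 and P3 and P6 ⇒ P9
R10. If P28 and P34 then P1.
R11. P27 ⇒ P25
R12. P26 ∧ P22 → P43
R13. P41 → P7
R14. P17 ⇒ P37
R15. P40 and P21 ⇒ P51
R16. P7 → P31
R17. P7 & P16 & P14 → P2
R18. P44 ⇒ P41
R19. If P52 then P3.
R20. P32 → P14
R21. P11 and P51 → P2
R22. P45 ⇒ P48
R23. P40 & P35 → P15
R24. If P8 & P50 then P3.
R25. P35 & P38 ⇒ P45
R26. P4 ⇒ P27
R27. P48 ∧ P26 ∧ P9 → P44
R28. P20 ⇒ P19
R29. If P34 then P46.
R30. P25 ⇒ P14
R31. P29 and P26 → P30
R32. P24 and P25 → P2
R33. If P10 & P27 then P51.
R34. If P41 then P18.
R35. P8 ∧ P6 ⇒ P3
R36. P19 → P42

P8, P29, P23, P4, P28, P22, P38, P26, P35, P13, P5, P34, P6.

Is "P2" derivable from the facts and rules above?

Yes

P1  (by R10: P28, P34)
P43  (by R12: P26, P22)
P45  (by R25: P35, P38)
P27  (by R26: P4)
P46  (by R29: P34)
P30  (by R31: P29, P26)
P3  (by R35: P8, P6)
P21  (by R1: P46, P4)
P19  (by R4: P43)
P40  (by R8: P30, P22)
P9  (by R9: P1, P3, P6)
P25  (by R11: P27)
P51  (by R15: P40, P21)
P48  (by R22: P45)
P44  (by R27: P48, P26, P9)
P14  (by R30: P25)
P16  (by R2: P51, P19)
P41  (by R18: P44)
P7  (by R13: P41)
P2  (by R17: P7, P16, P14)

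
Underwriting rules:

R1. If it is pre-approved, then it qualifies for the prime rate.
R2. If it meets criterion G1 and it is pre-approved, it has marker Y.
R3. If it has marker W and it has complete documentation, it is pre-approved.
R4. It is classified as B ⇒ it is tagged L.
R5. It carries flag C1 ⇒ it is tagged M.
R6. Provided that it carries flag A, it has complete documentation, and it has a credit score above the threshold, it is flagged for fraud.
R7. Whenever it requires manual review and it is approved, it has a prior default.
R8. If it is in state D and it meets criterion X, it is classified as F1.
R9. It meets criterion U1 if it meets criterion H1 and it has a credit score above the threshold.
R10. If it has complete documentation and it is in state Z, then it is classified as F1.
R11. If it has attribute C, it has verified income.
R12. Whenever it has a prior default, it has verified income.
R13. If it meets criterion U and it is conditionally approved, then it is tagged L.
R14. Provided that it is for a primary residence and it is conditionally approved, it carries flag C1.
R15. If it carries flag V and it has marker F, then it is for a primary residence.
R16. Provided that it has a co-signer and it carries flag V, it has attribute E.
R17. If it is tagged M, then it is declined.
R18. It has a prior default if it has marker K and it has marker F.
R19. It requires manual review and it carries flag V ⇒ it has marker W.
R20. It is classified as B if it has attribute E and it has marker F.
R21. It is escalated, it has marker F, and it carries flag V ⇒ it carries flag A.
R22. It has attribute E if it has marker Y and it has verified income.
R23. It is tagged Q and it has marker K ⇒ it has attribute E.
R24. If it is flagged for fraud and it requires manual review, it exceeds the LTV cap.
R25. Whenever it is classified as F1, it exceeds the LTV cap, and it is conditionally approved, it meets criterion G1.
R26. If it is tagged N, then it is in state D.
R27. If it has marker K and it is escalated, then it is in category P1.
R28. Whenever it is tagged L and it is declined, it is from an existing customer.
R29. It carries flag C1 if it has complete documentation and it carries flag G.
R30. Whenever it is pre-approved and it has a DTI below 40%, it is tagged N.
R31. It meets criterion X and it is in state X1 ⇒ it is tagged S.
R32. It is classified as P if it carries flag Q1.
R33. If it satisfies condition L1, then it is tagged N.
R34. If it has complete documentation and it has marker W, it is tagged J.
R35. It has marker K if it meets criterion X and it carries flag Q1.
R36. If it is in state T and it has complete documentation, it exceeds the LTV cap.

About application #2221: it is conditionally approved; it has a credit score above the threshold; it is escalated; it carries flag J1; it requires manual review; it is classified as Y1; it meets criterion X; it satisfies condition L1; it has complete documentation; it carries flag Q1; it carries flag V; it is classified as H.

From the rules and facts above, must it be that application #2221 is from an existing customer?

Forward chaining from the given facts derives: has marker W, is classified as P, is tagged N, is tagged J, has marker K, is pre-approved, is in state D, is in category P1, qualifies for the prime rate, is classified as F1.
The only rule concluding "it is from an existing customer" is R28, which needs "it is tagged L"; that is never established.

No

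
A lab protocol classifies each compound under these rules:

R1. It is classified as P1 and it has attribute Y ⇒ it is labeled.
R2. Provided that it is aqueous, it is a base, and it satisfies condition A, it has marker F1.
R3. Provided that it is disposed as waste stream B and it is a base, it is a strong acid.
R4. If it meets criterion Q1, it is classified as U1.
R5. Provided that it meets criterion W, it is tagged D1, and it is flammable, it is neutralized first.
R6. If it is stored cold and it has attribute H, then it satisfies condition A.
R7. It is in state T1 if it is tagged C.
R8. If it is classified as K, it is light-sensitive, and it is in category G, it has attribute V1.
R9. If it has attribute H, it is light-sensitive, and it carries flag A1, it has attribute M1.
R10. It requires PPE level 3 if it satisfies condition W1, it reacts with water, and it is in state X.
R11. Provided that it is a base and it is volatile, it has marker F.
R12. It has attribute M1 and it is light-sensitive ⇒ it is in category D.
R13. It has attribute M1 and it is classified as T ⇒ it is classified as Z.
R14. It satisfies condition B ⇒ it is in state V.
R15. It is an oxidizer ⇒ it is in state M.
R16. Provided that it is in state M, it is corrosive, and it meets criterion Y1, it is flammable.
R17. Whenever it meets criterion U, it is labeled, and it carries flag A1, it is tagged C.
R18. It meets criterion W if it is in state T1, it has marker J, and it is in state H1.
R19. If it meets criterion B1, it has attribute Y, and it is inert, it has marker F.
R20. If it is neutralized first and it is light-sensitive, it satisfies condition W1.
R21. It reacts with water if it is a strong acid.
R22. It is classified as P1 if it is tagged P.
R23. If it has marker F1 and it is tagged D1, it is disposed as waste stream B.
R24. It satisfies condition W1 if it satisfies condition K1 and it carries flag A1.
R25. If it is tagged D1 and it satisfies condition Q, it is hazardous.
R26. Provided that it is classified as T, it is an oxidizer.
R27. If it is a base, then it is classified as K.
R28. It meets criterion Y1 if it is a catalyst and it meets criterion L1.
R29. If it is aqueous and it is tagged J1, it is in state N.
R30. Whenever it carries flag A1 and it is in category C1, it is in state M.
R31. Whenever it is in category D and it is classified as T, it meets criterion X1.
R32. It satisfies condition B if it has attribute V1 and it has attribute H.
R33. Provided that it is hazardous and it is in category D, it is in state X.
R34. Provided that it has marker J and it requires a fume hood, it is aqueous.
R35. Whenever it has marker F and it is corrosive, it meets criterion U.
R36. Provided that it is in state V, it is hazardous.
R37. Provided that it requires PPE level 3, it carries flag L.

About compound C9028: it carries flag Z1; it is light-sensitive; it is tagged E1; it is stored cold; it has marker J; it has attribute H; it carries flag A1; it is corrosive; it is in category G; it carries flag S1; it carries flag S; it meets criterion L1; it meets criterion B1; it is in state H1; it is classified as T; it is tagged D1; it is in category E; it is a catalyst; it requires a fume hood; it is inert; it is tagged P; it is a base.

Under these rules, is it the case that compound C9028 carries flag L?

No

Forward chaining from the given facts derives: satisfies condition A, has attribute M1, is in category D, is classified as Z, is classified as P1, is an oxidizer, is classified as K, meets criterion Y1, meets criterion X1, is aqueous, has marker F1, has attribute V1, is in state M, is flammable, is disposed as waste stream B, satisfies condition B, is a strong acid, is in state V, reacts with water, is hazardous, is in state X.
The only rule concluding "it carries flag L" is R37, which needs "it requires PPE level 3"; that is never established.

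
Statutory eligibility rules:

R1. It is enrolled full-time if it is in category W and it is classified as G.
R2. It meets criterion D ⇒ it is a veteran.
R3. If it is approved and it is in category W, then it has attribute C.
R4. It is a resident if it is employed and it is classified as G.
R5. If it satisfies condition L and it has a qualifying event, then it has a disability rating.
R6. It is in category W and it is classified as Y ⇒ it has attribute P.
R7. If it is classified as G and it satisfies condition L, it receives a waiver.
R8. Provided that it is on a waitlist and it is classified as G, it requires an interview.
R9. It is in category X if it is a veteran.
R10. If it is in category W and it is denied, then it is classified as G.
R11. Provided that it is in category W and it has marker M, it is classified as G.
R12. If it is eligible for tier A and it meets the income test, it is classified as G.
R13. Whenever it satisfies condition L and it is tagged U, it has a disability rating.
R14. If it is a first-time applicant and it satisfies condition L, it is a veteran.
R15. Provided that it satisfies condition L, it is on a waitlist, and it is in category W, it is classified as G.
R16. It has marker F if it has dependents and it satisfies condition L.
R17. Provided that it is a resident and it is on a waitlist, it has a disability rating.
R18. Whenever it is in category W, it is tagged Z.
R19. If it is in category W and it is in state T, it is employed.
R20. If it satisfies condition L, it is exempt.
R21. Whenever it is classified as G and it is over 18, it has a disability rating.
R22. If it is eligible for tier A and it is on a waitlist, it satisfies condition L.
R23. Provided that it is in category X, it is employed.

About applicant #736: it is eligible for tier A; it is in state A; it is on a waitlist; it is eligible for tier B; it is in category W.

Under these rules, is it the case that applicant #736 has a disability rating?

No

Forward chaining from the given facts derives: is tagged Z, satisfies condition L, is classified as G, is exempt, is enrolled full-time, receives a waiver, requires an interview.
Rules concluding "it has a disability rating": R5 needs "it has a qualifying event"; R13 needs "it is tagged U"; R17 needs "it is a resident"; R21 needs "it is over 18" — none of these are established.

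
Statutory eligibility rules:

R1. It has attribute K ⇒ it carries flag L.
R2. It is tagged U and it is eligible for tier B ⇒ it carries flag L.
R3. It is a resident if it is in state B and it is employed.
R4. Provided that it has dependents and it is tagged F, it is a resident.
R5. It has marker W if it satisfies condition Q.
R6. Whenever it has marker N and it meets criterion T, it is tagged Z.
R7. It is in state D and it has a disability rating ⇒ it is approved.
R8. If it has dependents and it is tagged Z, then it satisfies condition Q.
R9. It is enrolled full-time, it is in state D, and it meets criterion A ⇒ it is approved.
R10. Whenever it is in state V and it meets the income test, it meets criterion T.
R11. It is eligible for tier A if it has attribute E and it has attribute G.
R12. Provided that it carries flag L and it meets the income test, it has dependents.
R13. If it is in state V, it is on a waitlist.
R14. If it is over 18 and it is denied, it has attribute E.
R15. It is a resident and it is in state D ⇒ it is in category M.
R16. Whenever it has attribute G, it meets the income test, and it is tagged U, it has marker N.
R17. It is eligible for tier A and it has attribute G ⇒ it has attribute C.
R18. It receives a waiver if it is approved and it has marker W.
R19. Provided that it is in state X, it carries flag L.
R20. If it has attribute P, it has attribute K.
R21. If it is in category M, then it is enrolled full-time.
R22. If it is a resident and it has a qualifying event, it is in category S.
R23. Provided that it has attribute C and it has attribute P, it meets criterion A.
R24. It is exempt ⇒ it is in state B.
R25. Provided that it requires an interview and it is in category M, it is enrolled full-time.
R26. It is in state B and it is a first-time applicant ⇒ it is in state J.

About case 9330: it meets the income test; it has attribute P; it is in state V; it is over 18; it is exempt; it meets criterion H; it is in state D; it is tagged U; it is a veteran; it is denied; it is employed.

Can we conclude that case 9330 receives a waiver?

No

Forward chaining from the given facts derives: meets criterion T, is on a waitlist, has attribute E, has attribute K, is in state B, carries flag L, is a resident, has dependents, is in category M, is enrolled full-time.
The only rule concluding "it receives a waiver" is R18, which needs "it is approved"; that is never established.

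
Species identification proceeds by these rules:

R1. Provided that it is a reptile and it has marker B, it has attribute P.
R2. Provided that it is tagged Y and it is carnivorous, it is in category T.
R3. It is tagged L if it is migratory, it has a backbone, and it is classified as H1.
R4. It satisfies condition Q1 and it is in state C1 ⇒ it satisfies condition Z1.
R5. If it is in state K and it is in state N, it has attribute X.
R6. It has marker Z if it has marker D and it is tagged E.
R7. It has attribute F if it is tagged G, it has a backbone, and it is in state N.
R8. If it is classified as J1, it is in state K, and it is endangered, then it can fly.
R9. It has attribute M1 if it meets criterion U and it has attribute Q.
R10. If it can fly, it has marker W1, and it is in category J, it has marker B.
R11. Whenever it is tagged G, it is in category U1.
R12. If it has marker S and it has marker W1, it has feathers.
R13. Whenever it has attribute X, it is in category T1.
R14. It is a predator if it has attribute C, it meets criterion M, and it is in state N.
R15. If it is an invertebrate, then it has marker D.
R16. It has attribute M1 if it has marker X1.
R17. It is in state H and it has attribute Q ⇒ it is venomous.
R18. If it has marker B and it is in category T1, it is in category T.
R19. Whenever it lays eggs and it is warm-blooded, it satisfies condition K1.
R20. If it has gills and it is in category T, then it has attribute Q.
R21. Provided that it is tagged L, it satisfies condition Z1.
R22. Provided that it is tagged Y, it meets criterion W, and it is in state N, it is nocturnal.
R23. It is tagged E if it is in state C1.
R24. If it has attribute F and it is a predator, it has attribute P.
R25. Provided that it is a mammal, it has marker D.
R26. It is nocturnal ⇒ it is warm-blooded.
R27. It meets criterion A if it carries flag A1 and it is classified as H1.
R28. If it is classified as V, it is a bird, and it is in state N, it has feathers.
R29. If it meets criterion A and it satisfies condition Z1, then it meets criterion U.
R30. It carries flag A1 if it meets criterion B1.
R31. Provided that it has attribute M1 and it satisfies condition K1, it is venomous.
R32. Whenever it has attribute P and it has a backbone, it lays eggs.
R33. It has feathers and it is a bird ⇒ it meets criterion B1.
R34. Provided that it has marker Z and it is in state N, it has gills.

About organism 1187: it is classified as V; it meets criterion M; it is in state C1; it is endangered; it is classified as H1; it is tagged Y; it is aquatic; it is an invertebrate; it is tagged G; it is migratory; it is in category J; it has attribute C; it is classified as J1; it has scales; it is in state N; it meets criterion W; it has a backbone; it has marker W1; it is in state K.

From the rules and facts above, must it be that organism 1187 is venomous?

Forward chaining from the given facts derives: is tagged L, has attribute X, has attribute F, can fly, has marker B, is in category U1, is in category T1, is a predator, has marker D, is in category T, satisfies condition Z1, is nocturnal, is tagged E, has attribute P, is warm-blooded, lays eggs, has marker Z, satisfies condition K1, has gills, has attribute Q.
Rules concluding "it is venomous": R17 needs "it is in state H"; R31 needs "it has attribute M1" — none of these are established.

No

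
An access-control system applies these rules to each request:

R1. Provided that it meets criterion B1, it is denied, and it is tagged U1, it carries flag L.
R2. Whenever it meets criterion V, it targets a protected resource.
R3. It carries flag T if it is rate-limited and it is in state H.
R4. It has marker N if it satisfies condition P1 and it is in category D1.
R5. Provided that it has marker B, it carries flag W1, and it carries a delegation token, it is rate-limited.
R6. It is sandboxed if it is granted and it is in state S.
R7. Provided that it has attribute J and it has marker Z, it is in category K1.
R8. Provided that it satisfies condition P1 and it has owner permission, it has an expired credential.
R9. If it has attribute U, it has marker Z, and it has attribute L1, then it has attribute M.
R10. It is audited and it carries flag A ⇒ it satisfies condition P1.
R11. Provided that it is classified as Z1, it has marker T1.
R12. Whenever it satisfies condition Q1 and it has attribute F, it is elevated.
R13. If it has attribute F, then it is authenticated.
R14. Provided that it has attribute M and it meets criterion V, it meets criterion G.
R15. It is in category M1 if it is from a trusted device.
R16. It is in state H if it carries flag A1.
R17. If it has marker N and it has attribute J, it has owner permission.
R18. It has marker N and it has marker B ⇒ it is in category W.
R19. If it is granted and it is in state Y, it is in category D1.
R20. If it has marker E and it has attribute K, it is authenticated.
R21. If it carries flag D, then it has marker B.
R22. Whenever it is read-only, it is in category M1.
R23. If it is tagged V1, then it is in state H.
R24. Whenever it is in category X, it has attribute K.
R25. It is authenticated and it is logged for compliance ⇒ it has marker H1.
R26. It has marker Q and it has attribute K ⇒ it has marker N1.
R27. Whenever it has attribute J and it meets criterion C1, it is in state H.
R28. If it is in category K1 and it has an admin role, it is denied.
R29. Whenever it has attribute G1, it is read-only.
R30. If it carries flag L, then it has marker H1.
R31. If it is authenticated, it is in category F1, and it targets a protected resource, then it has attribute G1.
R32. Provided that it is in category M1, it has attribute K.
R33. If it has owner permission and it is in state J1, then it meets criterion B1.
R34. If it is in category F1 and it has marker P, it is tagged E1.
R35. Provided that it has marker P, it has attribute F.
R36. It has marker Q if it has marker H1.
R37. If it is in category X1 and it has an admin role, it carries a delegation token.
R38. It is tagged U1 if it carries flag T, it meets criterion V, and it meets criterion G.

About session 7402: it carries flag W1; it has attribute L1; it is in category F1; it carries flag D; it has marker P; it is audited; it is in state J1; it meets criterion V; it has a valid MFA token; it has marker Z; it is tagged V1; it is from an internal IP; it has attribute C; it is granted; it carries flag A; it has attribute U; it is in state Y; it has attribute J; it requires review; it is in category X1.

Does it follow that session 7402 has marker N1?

Forward chaining from the given facts derives: targets a protected resource, is in category K1, has attribute M, satisfies condition P1, meets criterion G, is in category D1, has marker B, is in state H, is tagged E1, has attribute F, has marker N, is authenticated, has owner permission, is in category W, has attribute G1, meets criterion B1, has an expired credential, is read-only, is in category M1, has attribute K.
The only rule concluding "it has marker N1" is R26, which needs "it has marker Q"; that is never established.

No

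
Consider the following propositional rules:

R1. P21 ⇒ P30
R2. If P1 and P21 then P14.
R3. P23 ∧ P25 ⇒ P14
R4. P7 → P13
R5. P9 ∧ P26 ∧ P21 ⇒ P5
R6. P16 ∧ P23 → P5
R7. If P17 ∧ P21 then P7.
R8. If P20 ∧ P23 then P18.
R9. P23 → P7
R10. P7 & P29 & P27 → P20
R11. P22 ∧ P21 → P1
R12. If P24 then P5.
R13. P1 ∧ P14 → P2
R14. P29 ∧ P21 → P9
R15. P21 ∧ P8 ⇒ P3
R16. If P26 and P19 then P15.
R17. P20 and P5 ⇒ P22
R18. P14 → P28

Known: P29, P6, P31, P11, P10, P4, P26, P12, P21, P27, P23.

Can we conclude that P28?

P7  (by R9: P23)
P20  (by R10: P7, P29, P27)
P9  (by R14: P29, P21)
P5  (by R5: P9, P26, P21)
P22  (by R17: P20, P5)
P1  (by R11: P22, P21)
P14  (by R2: P1, P21)
P28  (by R18: P14)

Yes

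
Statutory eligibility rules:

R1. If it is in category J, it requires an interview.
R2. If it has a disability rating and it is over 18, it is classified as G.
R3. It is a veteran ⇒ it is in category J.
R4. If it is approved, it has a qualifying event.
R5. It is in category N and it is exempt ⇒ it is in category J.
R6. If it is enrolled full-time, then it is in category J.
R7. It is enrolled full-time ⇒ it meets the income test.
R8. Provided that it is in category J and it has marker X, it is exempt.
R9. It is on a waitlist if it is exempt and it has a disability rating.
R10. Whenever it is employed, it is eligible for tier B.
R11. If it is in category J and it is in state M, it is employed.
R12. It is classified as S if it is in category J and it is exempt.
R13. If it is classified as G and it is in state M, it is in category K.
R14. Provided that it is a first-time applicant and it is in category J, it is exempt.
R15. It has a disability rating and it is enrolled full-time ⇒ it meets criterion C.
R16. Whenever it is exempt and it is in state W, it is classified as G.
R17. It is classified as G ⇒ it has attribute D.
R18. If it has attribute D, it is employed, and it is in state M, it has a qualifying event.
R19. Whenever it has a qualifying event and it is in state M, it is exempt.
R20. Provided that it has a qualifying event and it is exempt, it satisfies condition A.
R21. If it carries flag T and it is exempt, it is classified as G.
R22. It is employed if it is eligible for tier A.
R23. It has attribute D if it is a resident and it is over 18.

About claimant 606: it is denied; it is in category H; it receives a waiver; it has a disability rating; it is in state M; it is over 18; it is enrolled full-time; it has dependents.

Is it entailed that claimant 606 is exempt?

Yes

By R2 (it has a disability rating, it is over 18): it is classified as G.
By R6 (it is enrolled full-time): it is in category J.
By R11 (it is in category J, it is in state M): it is employed.
By R17 (it is classified as G): it has attribute D.
By R18 (it has attribute D, it is employed, it is in state M): it has a qualifying event.
By R19 (it has a qualifying event, it is in state M): it is exempt.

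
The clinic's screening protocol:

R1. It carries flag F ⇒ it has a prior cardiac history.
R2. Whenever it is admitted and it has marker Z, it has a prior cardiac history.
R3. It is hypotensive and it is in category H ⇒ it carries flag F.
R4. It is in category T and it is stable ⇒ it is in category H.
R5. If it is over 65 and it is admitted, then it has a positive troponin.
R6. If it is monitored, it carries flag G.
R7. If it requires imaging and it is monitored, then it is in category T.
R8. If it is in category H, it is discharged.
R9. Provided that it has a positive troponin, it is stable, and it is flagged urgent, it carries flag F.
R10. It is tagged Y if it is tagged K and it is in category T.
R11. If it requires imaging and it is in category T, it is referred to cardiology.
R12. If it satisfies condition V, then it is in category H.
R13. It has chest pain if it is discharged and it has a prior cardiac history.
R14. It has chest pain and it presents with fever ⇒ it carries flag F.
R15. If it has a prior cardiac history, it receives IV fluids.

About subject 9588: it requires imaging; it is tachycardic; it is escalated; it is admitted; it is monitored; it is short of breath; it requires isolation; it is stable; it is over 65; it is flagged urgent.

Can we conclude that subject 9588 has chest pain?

Yes

By R5 (it is over 65, it is admitted): it has a positive troponin.
By R7 (it requires imaging, it is monitored): it is in category T.
By R9 (it has a positive troponin, it is stable, it is flagged urgent): it carries flag F.
By R1 (it carries flag F): it has a prior cardiac history.
By R4 (it is in category T, it is stable): it is in category H.
By R8 (it is in category H): it is discharged.
By R13 (it is discharged, it has a prior cardiac history): it has chest pain.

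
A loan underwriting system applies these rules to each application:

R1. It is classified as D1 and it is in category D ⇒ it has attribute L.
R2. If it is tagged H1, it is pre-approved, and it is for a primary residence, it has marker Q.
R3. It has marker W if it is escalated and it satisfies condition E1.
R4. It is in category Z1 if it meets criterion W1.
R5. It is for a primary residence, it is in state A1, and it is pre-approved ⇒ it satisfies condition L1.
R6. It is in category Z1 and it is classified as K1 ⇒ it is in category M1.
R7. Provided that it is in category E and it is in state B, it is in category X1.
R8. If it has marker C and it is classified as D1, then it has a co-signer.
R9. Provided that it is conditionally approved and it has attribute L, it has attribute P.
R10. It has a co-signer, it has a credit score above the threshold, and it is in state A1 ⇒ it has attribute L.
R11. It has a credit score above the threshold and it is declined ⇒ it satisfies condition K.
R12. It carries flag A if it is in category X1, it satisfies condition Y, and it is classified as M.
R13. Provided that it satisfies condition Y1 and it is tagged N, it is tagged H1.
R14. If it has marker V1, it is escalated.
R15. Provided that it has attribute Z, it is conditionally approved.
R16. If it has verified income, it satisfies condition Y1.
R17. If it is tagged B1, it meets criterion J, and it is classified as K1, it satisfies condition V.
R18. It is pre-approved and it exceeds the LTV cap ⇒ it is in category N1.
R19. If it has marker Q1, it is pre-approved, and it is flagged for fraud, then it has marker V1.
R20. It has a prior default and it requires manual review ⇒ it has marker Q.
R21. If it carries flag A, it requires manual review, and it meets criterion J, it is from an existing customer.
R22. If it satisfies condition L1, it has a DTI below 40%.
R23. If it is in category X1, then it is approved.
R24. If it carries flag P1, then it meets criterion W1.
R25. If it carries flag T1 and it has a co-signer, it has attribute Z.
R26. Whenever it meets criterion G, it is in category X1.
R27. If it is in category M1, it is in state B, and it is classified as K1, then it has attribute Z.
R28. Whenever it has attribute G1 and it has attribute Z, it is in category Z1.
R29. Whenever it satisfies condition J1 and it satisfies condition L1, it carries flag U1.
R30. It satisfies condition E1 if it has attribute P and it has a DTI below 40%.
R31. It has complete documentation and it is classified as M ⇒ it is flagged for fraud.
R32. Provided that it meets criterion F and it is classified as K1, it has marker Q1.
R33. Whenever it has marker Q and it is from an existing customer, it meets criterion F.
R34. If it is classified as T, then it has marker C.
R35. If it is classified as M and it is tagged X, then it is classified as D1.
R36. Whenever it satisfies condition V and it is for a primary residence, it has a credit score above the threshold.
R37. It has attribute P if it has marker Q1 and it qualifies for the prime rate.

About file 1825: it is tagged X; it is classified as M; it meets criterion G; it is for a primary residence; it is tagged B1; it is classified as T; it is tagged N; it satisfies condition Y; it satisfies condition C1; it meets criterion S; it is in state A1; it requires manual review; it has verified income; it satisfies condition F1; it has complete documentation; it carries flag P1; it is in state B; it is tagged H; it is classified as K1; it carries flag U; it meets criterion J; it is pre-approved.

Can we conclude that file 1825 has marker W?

Yes

By R5 (it is for a primary residence, it is in state A1, it is pre-approved): it satisfies condition L1.
By R16 (it has verified income): it satisfies condition Y1.
By R17 (it is tagged B1, it meets criterion J, it is classified as K1): it satisfies condition V.
By R22 (it satisfies condition L1): it has a DTI below 40%.
By R24 (it carries flag P1): it meets criterion W1.
By R26 (it meets criterion G): it is in category X1.
By R31 (it has complete documentation, it is classified as M): it is flagged for fraud.
By R34 (it is classified as T): it has marker C.
By R35 (it is classified as M, it is tagged X): it is classified as D1.
By R36 (it satisfies condition V, it is for a primary residence): it has a credit score above the threshold.
By R4 (it meets criterion W1): it is in category Z1.
By R6 (it is in category Z1, it is classified as K1): it is in category M1.
By R8 (it has marker C, it is classified as D1): it has a co-signer.
By R10 (it has a co-signer, it has a credit score above the threshold, it is in state A1): it has attribute L.
By R12 (it is in category X1, it satisfies condition Y, it is classified as M): it carries flag A.
By R13 (it satisfies condition Y1, it is tagged N): it is tagged H1.
By R21 (it carries flag A, it requires manual review, it meets criterion J): it is from an existing customer.
By R27 (it is in category M1, it is in state B, it is classified as K1): it has attribute Z.
By R2 (it is tagged H1, it is pre-approved, it is for a primary residence): it has marker Q.
By R15 (it has attribute Z): it is conditionally approved.
By R33 (it has marker Q, it is from an existing customer): it meets criterion F.
By R9 (it is conditionally approved, it has attribute L): it has attribute P.
By R30 (it has attribute P, it has a DTI below 40%): it satisfies condition E1.
By R32 (it meets criterion F, it is classified as K1): it has marker Q1.
By R19 (it has marker Q1, it is pre-approved, it is flagged for fraud): it has marker V1.
By R14 (it has marker V1): it is escalated.
By R3 (it is escalated, it satisfies condition E1): it has marker W.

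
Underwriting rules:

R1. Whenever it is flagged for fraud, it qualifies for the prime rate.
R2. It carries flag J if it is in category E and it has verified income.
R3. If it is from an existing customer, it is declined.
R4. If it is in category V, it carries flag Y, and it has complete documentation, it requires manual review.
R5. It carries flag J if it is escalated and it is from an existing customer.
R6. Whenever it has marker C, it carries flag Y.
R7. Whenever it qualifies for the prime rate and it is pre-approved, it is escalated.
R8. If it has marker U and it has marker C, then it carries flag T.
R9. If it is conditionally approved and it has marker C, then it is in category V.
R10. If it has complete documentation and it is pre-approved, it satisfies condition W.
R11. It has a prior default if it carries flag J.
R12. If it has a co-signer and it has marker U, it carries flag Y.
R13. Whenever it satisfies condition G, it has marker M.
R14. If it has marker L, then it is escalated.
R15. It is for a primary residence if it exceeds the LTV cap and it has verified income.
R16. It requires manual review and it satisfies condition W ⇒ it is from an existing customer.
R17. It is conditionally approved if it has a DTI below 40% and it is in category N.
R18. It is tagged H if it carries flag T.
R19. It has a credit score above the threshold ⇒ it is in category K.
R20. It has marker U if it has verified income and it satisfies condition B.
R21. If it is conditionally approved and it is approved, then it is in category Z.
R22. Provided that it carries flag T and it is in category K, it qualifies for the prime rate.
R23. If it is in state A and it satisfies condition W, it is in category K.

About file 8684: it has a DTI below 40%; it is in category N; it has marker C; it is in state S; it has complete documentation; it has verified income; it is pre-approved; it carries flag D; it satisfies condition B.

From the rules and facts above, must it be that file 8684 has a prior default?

No

Forward chaining from the given facts derives: carries flag Y, satisfies condition W, is conditionally approved, has marker U, carries flag T, is in category V, is tagged H, requires manual review, is from an existing customer, is declined.
The only rule concluding "it has a prior default" is R11, which needs "it carries flag J"; that is never established.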